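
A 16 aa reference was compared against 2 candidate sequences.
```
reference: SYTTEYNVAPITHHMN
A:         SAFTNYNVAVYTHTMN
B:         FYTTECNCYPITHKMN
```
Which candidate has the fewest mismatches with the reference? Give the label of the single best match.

Hamming distances to reference — A: 6; B: 5.
Smallest is B with 5 mismatches.

B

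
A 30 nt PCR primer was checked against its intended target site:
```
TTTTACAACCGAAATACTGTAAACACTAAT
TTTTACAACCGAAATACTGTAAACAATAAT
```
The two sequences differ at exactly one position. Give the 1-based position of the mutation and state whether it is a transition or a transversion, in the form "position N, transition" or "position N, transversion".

position 26, transversion

Position 26 changes C→A. C is a pyrimidine and A is a purine, so this is a transversion.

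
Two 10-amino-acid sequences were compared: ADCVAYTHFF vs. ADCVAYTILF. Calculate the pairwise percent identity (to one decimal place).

80.0%

Mismatches at positions 8, 9 (1-based): 2 of 10.
Identical positions: 8/10 = 80% → 80.0%.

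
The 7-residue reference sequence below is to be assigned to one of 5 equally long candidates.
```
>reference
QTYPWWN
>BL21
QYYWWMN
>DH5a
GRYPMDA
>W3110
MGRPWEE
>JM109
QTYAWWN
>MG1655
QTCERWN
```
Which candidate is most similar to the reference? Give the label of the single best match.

Hamming distances to reference — BL21: 3; DH5a: 5; W3110: 5; JM109: 1; MG1655: 3.
Smallest is JM109 with 1 mismatch.

JM109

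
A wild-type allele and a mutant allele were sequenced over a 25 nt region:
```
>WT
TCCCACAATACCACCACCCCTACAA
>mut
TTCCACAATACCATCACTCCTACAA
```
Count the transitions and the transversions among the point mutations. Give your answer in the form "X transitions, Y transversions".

3 transitions, 0 transversions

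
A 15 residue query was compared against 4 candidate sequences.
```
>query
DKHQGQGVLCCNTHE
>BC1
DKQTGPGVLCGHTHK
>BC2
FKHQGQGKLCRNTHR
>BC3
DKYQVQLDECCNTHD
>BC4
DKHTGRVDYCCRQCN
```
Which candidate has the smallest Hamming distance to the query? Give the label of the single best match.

BC1 differs at 6 residues; BC2 differs at 4 residues; BC3 differs at 6 residues; BC4 differs at 9 residues. The closest is BC2.

BC2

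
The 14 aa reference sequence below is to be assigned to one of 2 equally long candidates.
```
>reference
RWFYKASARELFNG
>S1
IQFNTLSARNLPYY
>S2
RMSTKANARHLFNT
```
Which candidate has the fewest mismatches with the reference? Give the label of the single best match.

S2

Hamming distances to reference — S1: 9; S2: 6.
Smallest is S2 with 6 mismatches.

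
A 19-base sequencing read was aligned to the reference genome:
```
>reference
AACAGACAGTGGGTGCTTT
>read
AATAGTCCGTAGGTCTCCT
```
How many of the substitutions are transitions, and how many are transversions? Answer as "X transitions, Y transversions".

5 transitions, 3 transversions

Mismatches (1-based):
position 3: C→T (pyrimidine→pyrimidine, transition)
position 6: A→T (purine→pyrimidine, transversion)
position 8: A→C (purine→pyrimidine, transversion)
position 11: G→A (purine→purine, transition)
position 15: G→C (purine→pyrimidine, transversion)
position 16: C→T (pyrimidine→pyrimidine, transition)
position 17: T→C (pyrimidine→pyrimidine, transition)
position 18: T→C (pyrimidine→pyrimidine, transition)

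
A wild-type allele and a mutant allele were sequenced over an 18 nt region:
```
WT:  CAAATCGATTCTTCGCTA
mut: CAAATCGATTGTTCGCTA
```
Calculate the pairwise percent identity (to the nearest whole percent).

1 position differs (11), so 17 of 18 match: 17/18 = 94.44%.

94%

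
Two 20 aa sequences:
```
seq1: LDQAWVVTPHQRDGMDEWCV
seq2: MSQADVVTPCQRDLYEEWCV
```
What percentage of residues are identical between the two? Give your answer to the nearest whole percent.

65%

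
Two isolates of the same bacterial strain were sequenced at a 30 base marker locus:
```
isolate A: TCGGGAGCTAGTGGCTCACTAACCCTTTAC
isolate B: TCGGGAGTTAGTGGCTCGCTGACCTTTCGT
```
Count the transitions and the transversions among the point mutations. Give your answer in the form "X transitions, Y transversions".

7 transitions, 0 transversions

Mismatches (1-based):
position 8: C→T (pyrimidine→pyrimidine, transition)
position 18: A→G (purine→purine, transition)
position 21: A→G (purine→purine, transition)
position 25: C→T (pyrimidine→pyrimidine, transition)
position 28: T→C (pyrimidine→pyrimidine, transition)
position 29: A→G (purine→purine, transition)
position 30: C→T (pyrimidine→pyrimidine, transition)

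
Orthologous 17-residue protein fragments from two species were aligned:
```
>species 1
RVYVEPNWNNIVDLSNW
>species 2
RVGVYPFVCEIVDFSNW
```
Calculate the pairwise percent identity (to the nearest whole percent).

59%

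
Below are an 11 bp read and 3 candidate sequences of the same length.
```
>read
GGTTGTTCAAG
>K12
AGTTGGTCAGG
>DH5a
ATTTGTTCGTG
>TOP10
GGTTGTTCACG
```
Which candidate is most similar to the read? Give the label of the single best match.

TOP10

Hamming distances to read — K12: 3; DH5a: 4; TOP10: 1.
Smallest is TOP10 with 1 mismatch.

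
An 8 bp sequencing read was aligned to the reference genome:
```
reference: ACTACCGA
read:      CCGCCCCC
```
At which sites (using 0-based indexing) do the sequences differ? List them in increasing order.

Scanning 0-based: 0: A/C; 2: T/G; 3: A/C; 6: G/C; 7: A/C.

0, 2, 3, 6, 7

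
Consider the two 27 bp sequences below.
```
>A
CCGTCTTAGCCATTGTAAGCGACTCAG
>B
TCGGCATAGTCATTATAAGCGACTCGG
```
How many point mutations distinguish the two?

Comparing position by position, 6 bases differ: 1 (C/T), 4 (T/G), 6 (T/A), 10 (C/T), 15 (G/A), 26 (A/G).

6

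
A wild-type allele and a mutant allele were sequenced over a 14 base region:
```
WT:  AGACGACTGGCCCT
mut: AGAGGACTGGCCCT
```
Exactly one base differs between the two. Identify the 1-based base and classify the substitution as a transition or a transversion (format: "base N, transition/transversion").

Base 4 changes C→G. C is a pyrimidine and G is a purine, so this is a transversion.

base 4, transversion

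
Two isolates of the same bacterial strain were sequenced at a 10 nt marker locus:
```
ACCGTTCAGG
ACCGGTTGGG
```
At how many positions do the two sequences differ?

The sequences differ at positions 5, 7, 8 (1-based) — 3 in total.

3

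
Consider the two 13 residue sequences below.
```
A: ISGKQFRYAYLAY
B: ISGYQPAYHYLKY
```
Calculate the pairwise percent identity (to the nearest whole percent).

Mismatches at positions 4, 6, 7, 9, 12 (1-based): 5 of 13.
Identical positions: 8/13 = 61.54% → 62%.

62%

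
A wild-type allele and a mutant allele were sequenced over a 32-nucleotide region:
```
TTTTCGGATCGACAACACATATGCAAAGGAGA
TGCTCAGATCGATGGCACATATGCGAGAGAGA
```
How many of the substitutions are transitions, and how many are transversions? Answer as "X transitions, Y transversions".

Transitions (purine↔purine or pyrimidine↔pyrimidine): 3 T→C, 6 G→A, 13 C→T, 14 A→G, 15 A→G, 25 A→G, 27 A→G, 28 G→A.
Transversions (purine↔pyrimidine): 2 T→G.

8 transitions, 1 transversion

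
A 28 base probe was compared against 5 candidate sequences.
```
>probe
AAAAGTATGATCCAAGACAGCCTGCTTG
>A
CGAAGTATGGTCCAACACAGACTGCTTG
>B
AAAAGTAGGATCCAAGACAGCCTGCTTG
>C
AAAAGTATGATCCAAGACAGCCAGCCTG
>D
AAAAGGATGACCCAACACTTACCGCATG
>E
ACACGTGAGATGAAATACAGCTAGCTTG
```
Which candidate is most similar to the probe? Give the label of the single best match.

A differs at 5 positions; B differs at 1 position; C differs at 2 positions; D differs at 8 positions; E differs at 9 positions. The closest is B.

B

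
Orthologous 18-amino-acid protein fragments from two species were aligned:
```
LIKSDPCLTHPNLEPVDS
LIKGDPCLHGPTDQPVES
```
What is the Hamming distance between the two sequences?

7

The sequences differ at positions 4, 9, 10, 12, 13, 14, 17 (1-based) — 7 in total.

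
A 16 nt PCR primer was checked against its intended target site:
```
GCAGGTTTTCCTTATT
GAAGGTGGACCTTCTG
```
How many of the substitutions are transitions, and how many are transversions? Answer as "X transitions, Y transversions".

0 transitions, 6 transversions

Transitions (purine↔purine or pyrimidine↔pyrimidine): none.
Transversions (purine↔pyrimidine): 2 C→A, 7 T→G, 8 T→G, 9 T→A, 14 A→C, 16 T→G.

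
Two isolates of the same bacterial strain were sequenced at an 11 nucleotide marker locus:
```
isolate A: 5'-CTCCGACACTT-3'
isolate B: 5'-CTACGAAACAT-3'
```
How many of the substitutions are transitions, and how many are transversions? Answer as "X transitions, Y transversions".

0 transitions, 3 transversions

Mismatches (1-based):
base 3: C→A (pyrimidine→purine, transversion)
base 7: C→A (pyrimidine→purine, transversion)
base 10: T→A (pyrimidine→purine, transversion)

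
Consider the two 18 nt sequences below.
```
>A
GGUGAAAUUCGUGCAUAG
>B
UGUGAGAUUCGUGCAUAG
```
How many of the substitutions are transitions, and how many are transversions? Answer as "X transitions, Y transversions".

Mismatches (1-based):
site 1: G→U (purine→pyrimidine, transversion)
site 6: A→G (purine→purine, transition)

1 transition, 1 transversion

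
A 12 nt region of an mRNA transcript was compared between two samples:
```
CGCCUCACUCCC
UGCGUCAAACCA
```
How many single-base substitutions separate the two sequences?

The sequences differ at sites 1, 4, 8, 9, 12 (1-based) — 5 in total.

5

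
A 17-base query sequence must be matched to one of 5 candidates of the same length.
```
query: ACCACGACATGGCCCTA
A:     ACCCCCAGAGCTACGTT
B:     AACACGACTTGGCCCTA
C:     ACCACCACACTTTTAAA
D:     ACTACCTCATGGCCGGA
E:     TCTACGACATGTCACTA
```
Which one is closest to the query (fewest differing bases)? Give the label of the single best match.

A differs at 9 bases; B differs at 2 bases; C differs at 8 bases; D differs at 5 bases; E differs at 4 bases. The closest is B.

B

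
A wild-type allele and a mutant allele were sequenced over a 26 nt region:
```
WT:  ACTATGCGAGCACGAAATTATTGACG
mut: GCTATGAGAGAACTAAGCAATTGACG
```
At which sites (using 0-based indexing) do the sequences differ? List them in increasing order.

Differences at site 0 (A→G), site 6 (C→A), site 10 (C→A), site 13 (G→T), site 16 (A→G), site 17 (T→C), site 18 (T→A).

0, 6, 10, 13, 16, 17, 18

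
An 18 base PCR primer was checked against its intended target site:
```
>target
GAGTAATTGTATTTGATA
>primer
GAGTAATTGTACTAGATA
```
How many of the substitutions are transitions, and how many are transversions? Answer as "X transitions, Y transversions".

Mismatches (1-based):
site 12: T→C (pyrimidine→pyrimidine, transition)
site 14: T→A (pyrimidine→purine, transversion)

1 transition, 1 transversion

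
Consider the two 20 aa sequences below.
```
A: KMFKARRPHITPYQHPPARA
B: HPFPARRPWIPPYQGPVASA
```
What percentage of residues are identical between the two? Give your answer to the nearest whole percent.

60%

8 positions differ (1, 2, 4, 9, 11, 15, 17, 19), so 12 of 20 match: 12/20 = 60%.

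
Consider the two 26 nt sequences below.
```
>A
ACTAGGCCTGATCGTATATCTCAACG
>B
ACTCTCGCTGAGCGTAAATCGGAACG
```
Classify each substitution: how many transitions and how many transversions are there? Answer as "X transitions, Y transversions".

Transitions (purine↔purine or pyrimidine↔pyrimidine): none.
Transversions (purine↔pyrimidine): 4 A→C, 5 G→T, 6 G→C, 7 C→G, 12 T→G, 17 T→A, 21 T→G, 22 C→G.

0 transitions, 8 transversions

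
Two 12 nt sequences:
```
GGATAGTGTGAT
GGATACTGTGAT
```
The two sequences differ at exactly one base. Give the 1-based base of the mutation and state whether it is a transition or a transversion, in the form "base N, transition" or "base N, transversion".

The sequences differ only at base 6: G→C (purine→pyrimidine), a transversion.

base 6, transversion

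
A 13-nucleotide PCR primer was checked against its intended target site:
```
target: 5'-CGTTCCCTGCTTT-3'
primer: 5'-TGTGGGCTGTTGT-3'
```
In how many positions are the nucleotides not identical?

6

Mismatches (1-based): position 1: C→T; position 4: T→G; position 5: C→G; position 6: C→G; position 10: C→T; position 12: T→G.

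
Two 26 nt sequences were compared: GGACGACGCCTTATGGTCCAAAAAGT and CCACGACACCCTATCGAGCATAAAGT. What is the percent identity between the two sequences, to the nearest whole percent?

69%

Mismatches at positions 1, 2, 8, 11, 15, 17, 18, 21 (1-based): 8 of 26.
Identical positions: 18/26 = 69.23% → 69%.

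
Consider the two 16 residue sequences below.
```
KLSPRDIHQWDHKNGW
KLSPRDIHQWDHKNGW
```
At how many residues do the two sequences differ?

0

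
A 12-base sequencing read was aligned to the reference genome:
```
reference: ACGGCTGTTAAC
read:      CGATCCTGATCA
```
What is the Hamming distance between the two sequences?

11

Comparing position by position, 11 bases differ: 1 (A/C), 2 (C/G), 3 (G/A), 4 (G/T), 6 (T/C), 7 (G/T), 8 (T/G), 9 (T/A), 10 (A/T), 11 (A/C), 12 (C/A).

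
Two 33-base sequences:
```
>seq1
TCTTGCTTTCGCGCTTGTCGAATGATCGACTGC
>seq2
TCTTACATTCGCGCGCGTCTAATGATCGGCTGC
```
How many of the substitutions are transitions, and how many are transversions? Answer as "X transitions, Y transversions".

Transitions (purine↔purine or pyrimidine↔pyrimidine): 5 G→A, 16 T→C, 29 A→G.
Transversions (purine↔pyrimidine): 7 T→A, 15 T→G, 20 G→T.

3 transitions, 3 transversions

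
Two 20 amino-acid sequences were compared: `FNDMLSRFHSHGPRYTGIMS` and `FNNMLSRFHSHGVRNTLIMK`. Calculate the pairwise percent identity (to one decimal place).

75.0%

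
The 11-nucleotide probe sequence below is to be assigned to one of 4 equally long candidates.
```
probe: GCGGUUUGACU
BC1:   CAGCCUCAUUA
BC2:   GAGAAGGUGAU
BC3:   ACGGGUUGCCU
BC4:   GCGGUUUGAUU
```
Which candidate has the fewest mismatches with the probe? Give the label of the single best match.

BC4

Hamming distances to probe — BC1: 9; BC2: 8; BC3: 3; BC4: 1.
Smallest is BC4 with 1 mismatch.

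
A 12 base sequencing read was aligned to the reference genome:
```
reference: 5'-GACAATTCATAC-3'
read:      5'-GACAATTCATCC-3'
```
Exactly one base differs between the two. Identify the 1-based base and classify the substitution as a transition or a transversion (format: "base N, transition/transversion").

base 11, transversion

Base 11 changes A→C. A is a purine and C is a pyrimidine, so this is a transversion.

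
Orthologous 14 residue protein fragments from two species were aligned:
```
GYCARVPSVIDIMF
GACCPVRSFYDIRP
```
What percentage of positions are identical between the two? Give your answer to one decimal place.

8 positions differ (2, 4, 5, 7, 9, 10, 13, 14), so 6 of 14 match: 6/14 = 42.86%.

42.9%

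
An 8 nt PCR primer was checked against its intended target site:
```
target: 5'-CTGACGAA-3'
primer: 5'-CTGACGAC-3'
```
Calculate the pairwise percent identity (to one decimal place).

87.5%

Mismatch at position 8 (1-based): 1 of 8.
Identical positions: 7/8 = 87.5% → 87.5%.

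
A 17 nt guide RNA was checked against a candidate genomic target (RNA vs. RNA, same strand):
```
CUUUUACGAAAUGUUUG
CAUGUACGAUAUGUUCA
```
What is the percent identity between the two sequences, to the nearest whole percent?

5 positions differ (2, 4, 10, 16, 17), so 12 of 17 match: 12/17 = 70.59%.

71%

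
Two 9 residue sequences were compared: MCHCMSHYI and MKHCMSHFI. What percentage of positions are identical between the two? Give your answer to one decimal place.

Mismatches at positions 2, 8 (1-based): 2 of 9.
Identical positions: 7/9 = 77.78% → 77.8%.

77.8%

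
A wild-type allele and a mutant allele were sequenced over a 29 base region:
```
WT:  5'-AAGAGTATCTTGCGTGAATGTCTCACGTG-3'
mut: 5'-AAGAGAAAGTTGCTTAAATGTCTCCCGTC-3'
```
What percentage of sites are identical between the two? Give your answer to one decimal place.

75.9%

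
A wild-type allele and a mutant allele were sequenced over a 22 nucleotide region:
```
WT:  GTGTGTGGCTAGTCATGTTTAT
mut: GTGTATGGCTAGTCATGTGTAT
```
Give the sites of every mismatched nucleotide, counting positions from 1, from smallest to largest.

Scanning 1-based: 5: G/A; 19: T/G.

5, 19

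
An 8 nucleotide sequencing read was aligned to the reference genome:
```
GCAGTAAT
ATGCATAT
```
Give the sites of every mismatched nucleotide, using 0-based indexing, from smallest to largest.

0, 1, 2, 3, 4, 5

Scanning 0-based: 0: G/A; 1: C/T; 2: A/G; 3: G/C; 4: T/A; 5: A/T.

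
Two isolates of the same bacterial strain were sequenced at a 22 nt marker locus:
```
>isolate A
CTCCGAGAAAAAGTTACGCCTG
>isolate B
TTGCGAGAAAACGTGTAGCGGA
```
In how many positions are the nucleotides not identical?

The sequences differ at positions 1, 3, 12, 15, 16, 17, 20, 21, 22 (1-based) — 9 in total.

9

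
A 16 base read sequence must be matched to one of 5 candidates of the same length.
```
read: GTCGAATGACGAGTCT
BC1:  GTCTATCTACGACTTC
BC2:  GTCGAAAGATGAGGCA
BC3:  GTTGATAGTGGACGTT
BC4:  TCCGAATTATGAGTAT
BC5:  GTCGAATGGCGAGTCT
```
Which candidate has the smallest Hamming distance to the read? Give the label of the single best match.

BC5

Hamming distances to read — BC1: 7; BC2: 4; BC3: 8; BC4: 5; BC5: 1.
Smallest is BC5 with 1 mismatch.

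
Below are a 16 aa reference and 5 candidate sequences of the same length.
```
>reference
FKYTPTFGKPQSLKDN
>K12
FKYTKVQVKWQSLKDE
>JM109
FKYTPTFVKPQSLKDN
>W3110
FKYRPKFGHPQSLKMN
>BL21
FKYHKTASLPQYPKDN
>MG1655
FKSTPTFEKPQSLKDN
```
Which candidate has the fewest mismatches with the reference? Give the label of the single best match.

K12 differs at 6 positions; JM109 differs at 1 position; W3110 differs at 4 positions; BL21 differs at 7 positions; MG1655 differs at 2 positions. The closest is JM109.

JM109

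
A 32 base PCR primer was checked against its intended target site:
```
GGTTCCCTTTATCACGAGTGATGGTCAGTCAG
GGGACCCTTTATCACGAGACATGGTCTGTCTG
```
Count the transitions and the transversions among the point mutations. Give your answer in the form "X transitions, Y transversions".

0 transitions, 6 transversions

Transitions (purine↔purine or pyrimidine↔pyrimidine): none.
Transversions (purine↔pyrimidine): 3 T→G, 4 T→A, 19 T→A, 20 G→C, 27 A→T, 31 A→T.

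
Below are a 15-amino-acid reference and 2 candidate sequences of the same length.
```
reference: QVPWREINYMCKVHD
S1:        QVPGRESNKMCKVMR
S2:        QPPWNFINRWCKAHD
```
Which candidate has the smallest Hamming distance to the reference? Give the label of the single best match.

S1

S1 differs at 5 positions; S2 differs at 6 positions. The closest is S1.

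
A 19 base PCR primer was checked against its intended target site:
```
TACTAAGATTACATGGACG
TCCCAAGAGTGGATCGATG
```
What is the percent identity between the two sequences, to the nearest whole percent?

7 positions differ (2, 4, 9, 11, 12, 15, 18), so 12 of 19 match: 12/19 = 63.16%.

63%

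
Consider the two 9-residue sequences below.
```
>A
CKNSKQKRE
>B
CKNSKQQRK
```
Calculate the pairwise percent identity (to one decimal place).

2 positions differ (7, 9), so 7 of 9 match: 7/9 = 77.78%.

77.8%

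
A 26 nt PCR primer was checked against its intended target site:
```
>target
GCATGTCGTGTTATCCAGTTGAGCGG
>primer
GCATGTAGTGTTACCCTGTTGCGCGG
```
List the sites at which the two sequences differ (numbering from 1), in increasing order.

7, 14, 17, 22

Differences at site 7 (C→A), site 14 (T→C), site 17 (A→T), site 22 (A→C).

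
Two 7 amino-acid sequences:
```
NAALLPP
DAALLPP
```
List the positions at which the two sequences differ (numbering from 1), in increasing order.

Scanning 1-based: 1: N/D.

1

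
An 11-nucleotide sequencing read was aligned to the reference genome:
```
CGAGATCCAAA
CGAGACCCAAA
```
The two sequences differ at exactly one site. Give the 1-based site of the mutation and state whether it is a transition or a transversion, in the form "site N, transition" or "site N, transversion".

site 6, transition

The sequences differ only at site 6: T→C (pyrimidine→pyrimidine), a transition.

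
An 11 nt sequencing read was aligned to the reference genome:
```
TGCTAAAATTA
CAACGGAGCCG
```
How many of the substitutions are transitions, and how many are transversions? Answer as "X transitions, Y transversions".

Transitions (purine↔purine or pyrimidine↔pyrimidine): 1 T→C, 2 G→A, 4 T→C, 5 A→G, 6 A→G, 8 A→G, 9 T→C, 10 T→C, 11 A→G.
Transversions (purine↔pyrimidine): 3 C→A.

9 transitions, 1 transversion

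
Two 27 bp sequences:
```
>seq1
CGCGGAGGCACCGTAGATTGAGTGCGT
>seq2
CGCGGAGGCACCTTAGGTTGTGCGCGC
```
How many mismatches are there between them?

Comparing position by position, 5 bases differ: 13 (G/T), 17 (A/G), 21 (A/T), 23 (T/C), 27 (T/C).

5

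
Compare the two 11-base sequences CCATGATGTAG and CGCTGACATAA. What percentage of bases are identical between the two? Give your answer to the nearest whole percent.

Mismatches at positions 2, 3, 7, 8, 11 (1-based): 5 of 11.
Identical positions: 6/11 = 54.55% → 55%.

55%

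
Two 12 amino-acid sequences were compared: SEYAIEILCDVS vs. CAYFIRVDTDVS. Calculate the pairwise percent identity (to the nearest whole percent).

42%

7 positions differ (1, 2, 4, 6, 7, 8, 9), so 5 of 12 match: 5/12 = 41.67%.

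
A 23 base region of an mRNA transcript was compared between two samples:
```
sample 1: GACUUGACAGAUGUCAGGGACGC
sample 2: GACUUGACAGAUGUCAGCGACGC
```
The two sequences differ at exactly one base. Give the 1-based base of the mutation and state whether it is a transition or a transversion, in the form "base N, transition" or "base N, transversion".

base 18, transversion

Base 18 changes G→C. G is a purine and C is a pyrimidine, so this is a transversion.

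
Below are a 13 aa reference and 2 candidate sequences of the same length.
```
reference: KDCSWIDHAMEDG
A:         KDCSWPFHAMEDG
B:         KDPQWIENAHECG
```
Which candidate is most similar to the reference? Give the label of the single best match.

Hamming distances to reference — A: 2; B: 6.
Smallest is A with 2 mismatches.

A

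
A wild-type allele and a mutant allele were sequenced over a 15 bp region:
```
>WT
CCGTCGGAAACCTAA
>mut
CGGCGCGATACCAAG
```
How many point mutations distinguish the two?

The sequences differ at positions 2, 4, 5, 6, 9, 13, 15 (1-based) — 7 in total.

7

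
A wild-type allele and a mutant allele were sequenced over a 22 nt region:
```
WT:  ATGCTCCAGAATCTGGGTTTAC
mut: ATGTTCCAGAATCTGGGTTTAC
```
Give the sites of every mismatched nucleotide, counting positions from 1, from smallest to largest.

4

Scanning 1-based: 4: C/T.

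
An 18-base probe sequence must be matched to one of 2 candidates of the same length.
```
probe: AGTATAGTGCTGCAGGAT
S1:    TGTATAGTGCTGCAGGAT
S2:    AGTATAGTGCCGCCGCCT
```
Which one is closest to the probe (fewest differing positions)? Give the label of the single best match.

S1

Hamming distances to probe — S1: 1; S2: 4.
Smallest is S1 with 1 mismatch.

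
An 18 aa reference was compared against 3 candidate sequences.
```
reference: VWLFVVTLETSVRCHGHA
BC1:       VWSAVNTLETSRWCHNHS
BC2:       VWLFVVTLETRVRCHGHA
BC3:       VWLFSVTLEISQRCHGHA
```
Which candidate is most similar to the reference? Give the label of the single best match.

BC2

Hamming distances to reference — BC1: 7; BC2: 1; BC3: 3.
Smallest is BC2 with 1 mismatch.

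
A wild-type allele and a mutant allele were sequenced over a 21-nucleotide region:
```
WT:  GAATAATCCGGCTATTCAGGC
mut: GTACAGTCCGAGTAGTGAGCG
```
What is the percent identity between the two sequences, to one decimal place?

9 positions differ (2, 4, 6, 11, 12, 15, 17, 20, 21), so 12 of 21 match: 12/21 = 57.14%.

57.1%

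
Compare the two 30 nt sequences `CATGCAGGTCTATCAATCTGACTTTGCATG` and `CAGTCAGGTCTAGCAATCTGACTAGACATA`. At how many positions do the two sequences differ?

7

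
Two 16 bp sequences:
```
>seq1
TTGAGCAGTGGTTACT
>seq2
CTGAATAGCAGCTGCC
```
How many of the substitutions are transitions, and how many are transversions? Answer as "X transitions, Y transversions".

8 transitions, 0 transversions

Transitions (purine↔purine or pyrimidine↔pyrimidine): 1 T→C, 5 G→A, 6 C→T, 9 T→C, 10 G→A, 12 T→C, 14 A→G, 16 T→C.
Transversions (purine↔pyrimidine): none.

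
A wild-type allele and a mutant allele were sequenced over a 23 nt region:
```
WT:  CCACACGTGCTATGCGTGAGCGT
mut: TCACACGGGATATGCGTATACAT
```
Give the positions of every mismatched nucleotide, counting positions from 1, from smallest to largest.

1, 8, 10, 18, 19, 20, 22

Scanning 1-based: 1: C/T; 8: T/G; 10: C/A; 18: G/A; 19: A/T; 20: G/A; 22: G/A.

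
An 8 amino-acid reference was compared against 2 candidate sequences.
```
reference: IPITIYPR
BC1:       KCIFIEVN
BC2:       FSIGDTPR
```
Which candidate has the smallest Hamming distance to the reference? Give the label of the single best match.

Hamming distances to reference — BC1: 6; BC2: 5.
Smallest is BC2 with 5 mismatches.

BC2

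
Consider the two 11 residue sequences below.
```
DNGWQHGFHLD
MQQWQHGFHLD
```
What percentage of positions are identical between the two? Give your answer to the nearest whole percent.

3 positions differ (1, 2, 3), so 8 of 11 match: 8/11 = 72.73%.

73%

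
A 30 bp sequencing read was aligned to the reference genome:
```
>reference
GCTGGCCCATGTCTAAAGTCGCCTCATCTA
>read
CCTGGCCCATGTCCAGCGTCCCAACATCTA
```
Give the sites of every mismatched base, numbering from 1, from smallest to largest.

Scanning 1-based: 1: G/C; 14: T/C; 16: A/G; 17: A/C; 21: G/C; 23: C/A; 24: T/A.

1, 14, 16, 17, 21, 23, 24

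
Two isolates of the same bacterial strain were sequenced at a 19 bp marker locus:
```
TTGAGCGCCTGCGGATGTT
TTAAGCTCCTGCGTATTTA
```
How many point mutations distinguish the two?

The sequences differ at bases 3, 7, 14, 17, 19 (1-based) — 5 in total.

5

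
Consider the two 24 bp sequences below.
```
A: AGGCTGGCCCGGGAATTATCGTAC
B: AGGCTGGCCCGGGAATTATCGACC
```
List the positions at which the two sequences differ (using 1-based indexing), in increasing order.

22, 23

Differences at position 22 (T→A), position 23 (A→C).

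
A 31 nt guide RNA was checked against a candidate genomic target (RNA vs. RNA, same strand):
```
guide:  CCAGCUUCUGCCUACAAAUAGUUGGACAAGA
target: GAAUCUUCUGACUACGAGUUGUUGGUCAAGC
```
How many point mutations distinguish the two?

9

Comparing position by position, 9 positions differ: 1 (C/G), 2 (C/A), 4 (G/U), 11 (C/A), 16 (A/G), 18 (A/G), 20 (A/U), 26 (A/U), 31 (A/C).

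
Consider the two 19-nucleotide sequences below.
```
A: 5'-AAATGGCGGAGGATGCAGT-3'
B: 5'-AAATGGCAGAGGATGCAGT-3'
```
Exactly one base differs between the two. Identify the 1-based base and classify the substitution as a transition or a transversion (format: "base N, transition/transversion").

base 8, transition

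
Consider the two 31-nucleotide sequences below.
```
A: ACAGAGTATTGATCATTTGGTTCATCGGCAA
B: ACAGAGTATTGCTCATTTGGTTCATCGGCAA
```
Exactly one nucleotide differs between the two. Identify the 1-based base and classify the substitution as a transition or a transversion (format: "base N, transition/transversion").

The sequences differ only at base 12: A→C (purine→pyrimidine), a transversion.

base 12, transversion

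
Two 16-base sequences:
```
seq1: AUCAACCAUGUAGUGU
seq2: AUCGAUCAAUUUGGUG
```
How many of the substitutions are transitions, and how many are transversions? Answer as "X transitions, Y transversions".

2 transitions, 6 transversions

Transitions (purine↔purine or pyrimidine↔pyrimidine): 4 A→G, 6 C→U.
Transversions (purine↔pyrimidine): 9 U→A, 10 G→U, 12 A→U, 14 U→G, 15 G→U, 16 U→G.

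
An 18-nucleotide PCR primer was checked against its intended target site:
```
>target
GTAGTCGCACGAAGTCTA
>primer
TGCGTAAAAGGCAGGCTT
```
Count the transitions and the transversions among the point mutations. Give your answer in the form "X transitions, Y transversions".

Transitions (purine↔purine or pyrimidine↔pyrimidine): 7 G→A.
Transversions (purine↔pyrimidine): 1 G→T, 2 T→G, 3 A→C, 6 C→A, 8 C→A, 10 C→G, 12 A→C, 15 T→G, 18 A→T.

1 transition, 9 transversions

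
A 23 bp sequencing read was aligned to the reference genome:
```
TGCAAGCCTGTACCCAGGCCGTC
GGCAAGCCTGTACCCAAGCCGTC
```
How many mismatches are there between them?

Comparing position by position, 2 positions differ: 1 (T/G), 17 (G/A).

2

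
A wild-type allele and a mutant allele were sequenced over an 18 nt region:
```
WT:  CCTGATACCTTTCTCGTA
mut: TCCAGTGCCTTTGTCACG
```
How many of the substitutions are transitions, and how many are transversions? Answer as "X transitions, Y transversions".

Transitions (purine↔purine or pyrimidine↔pyrimidine): 1 C→T, 3 T→C, 4 G→A, 5 A→G, 7 A→G, 16 G→A, 17 T→C, 18 A→G.
Transversions (purine↔pyrimidine): 13 C→G.

8 transitions, 1 transversion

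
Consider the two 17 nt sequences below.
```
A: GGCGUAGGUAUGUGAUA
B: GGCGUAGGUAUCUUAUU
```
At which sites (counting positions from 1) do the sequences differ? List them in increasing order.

12, 14, 17

Scanning 1-based: 12: G/C; 14: G/U; 17: A/U.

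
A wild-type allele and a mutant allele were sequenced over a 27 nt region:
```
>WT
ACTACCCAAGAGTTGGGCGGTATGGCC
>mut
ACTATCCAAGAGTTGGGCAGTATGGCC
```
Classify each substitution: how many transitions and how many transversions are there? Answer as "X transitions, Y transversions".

2 transitions, 0 transversions

Mismatches (1-based):
site 5: C→T (pyrimidine→pyrimidine, transition)
site 19: G→A (purine→purine, transition)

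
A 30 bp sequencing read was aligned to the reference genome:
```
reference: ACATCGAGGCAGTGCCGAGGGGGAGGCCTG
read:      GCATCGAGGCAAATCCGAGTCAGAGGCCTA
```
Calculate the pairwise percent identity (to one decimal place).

73.3%

8 positions differ (1, 12, 13, 14, 20, 21, 22, 30), so 22 of 30 match: 22/30 = 73.33%.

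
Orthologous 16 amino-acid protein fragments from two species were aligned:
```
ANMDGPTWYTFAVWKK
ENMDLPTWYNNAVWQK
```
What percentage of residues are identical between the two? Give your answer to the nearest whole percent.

69%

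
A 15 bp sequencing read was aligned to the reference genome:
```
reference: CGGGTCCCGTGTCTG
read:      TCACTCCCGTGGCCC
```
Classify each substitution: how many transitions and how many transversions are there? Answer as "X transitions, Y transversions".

3 transitions, 4 transversions

Mismatches (1-based):
base 1: C→T (pyrimidine→pyrimidine, transition)
base 2: G→C (purine→pyrimidine, transversion)
base 3: G→A (purine→purine, transition)
base 4: G→C (purine→pyrimidine, transversion)
base 12: T→G (pyrimidine→purine, transversion)
base 14: T→C (pyrimidine→pyrimidine, transition)
base 15: G→C (purine→pyrimidine, transversion)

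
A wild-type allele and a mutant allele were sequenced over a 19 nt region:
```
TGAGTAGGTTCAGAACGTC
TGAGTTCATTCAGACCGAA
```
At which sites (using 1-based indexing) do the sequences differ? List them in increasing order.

Differences at site 6 (A→T), site 7 (G→C), site 8 (G→A), site 15 (A→C), site 18 (T→A), site 19 (C→A).

6, 7, 8, 15, 18, 19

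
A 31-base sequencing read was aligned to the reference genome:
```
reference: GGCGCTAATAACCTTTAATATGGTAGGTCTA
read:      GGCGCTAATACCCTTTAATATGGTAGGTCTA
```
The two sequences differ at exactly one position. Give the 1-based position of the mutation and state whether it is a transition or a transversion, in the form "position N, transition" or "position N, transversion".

position 11, transversion

The sequences differ only at position 11: A→C (purine→pyrimidine), a transversion.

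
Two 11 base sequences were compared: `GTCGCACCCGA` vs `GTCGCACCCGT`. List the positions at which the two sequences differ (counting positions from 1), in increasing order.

11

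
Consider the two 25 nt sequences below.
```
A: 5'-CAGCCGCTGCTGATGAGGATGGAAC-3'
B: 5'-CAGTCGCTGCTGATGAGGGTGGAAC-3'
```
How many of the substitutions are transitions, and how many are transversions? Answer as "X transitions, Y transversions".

Transitions (purine↔purine or pyrimidine↔pyrimidine): 4 C→T, 19 A→G.
Transversions (purine↔pyrimidine): none.

2 transitions, 0 transversions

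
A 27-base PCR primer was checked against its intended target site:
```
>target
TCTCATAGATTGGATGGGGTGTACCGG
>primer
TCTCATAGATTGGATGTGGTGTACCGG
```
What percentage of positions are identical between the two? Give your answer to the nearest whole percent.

Mismatch at position 17 (1-based): 1 of 27.
Identical positions: 26/27 = 96.3% → 96%.

96%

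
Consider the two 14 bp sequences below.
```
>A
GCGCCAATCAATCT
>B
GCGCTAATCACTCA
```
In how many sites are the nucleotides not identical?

Comparing position by position, 3 sites differ: 5 (C/T), 11 (A/C), 14 (T/A).

3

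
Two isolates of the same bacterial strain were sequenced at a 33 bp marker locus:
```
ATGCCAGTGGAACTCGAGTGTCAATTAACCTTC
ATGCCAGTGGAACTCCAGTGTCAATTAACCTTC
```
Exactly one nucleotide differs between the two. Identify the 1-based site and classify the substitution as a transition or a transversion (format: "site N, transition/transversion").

site 16, transversion

The sequences differ only at site 16: G→C (purine→pyrimidine), a transversion.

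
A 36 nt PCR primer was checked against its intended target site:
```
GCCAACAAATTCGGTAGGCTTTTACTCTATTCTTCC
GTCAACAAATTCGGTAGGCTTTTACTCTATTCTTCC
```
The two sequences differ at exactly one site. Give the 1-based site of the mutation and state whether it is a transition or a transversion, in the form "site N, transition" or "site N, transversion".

The sequences differ only at site 2: C→T (pyrimidine→pyrimidine), a transition.

site 2, transition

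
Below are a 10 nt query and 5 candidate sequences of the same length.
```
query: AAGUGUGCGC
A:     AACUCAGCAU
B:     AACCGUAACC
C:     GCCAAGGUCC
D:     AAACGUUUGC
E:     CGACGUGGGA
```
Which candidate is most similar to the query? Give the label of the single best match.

A differs at 5 positions; B differs at 5 positions; C differs at 8 positions; D differs at 4 positions; E differs at 6 positions. The closest is D.

D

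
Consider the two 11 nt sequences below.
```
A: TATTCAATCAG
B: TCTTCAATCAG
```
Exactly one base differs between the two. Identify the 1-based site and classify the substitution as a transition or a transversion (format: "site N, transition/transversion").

site 2, transversion

The sequences differ only at site 2: A→C (purine→pyrimidine), a transversion.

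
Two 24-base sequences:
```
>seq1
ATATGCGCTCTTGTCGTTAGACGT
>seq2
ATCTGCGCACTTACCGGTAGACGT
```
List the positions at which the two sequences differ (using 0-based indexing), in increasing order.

2, 8, 12, 13, 16

Differences at position 2 (A→C), position 8 (T→A), position 12 (G→A), position 13 (T→C), position 16 (T→G).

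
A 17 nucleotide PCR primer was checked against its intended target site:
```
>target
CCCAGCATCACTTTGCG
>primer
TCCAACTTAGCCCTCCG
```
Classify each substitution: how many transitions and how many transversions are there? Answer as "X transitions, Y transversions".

5 transitions, 3 transversions

Transitions (purine↔purine or pyrimidine↔pyrimidine): 1 C→T, 5 G→A, 10 A→G, 12 T→C, 13 T→C.
Transversions (purine↔pyrimidine): 7 A→T, 9 C→A, 15 G→C.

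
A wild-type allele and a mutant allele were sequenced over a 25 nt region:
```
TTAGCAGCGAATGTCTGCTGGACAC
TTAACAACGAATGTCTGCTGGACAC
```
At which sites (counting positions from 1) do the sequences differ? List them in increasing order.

Differences at site 4 (G→A), site 7 (G→A).

4, 7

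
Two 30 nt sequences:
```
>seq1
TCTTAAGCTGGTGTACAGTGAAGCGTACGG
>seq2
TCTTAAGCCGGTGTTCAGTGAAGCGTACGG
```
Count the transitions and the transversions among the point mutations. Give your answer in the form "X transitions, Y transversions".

1 transition, 1 transversion

Transitions (purine↔purine or pyrimidine↔pyrimidine): 9 T→C.
Transversions (purine↔pyrimidine): 15 A→T.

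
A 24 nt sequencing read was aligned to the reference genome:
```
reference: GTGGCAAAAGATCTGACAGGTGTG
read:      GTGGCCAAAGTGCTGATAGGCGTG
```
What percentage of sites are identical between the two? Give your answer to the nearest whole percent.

5 positions differ (6, 11, 12, 17, 21), so 19 of 24 match: 19/24 = 79.17%.

79%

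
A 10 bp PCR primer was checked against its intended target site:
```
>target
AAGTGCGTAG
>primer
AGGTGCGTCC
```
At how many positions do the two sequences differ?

3

Mismatches (1-based): position 2: A→G; position 9: A→C; position 10: G→C.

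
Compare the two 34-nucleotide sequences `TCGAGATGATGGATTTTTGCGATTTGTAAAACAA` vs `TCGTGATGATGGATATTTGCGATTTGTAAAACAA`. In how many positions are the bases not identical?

2

The sequences differ at positions 4, 15 (1-based) — 2 in total.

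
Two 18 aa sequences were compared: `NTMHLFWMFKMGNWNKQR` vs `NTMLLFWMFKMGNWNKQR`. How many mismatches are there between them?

Comparing position by position, 1 position differs: 4 (H/L).

1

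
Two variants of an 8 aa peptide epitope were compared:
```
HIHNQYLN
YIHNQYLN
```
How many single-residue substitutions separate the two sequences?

1

Comparing position by position, 1 residue differs: 1 (H/Y).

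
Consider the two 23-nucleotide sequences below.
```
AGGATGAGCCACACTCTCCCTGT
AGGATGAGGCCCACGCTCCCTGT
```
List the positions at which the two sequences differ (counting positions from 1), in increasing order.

9, 11, 15

Scanning 1-based: 9: C/G; 11: A/C; 15: T/G.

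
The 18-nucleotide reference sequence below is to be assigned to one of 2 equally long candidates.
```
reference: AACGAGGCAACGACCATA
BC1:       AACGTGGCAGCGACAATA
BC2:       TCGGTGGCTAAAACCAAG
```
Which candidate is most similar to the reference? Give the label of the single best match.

Hamming distances to reference — BC1: 3; BC2: 9.
Smallest is BC1 with 3 mismatches.

BC1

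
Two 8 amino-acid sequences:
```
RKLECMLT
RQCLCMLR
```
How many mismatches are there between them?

4

The sequences differ at residues 2, 3, 4, 8 (1-based) — 4 in total.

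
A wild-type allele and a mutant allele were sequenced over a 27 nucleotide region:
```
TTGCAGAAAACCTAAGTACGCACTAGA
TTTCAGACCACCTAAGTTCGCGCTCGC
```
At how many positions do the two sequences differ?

Mismatches (1-based): position 3: G→T; position 8: A→C; position 9: A→C; position 18: A→T; position 22: A→G; position 25: A→C; position 27: A→C.

7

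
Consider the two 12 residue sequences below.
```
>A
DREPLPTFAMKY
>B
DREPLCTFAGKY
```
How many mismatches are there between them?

2

The sequences differ at positions 6, 10 (1-based) — 2 in total.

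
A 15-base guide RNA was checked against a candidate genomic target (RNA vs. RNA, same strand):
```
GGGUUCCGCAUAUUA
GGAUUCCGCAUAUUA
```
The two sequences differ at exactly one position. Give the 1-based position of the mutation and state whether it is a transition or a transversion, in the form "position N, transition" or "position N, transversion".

Position 3 changes G→A. G is a purine and A is a purine, so this is a transition.

position 3, transition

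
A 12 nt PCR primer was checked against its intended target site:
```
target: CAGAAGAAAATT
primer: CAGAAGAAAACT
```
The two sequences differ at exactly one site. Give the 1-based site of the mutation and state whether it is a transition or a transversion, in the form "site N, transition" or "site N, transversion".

site 11, transition

The sequences differ only at site 11: T→C (pyrimidine→pyrimidine), a transition.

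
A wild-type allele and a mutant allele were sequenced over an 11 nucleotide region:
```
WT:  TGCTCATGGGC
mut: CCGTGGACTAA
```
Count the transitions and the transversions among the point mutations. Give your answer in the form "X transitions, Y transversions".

3 transitions, 7 transversions

Mismatches (1-based):
site 1: T→C (pyrimidine→pyrimidine, transition)
site 2: G→C (purine→pyrimidine, transversion)
site 3: C→G (pyrimidine→purine, transversion)
site 5: C→G (pyrimidine→purine, transversion)
site 6: A→G (purine→purine, transition)
site 7: T→A (pyrimidine→purine, transversion)
site 8: G→C (purine→pyrimidine, transversion)
site 9: G→T (purine→pyrimidine, transversion)
site 10: G→A (purine→purine, transition)
site 11: C→A (pyrimidine→purine, transversion)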